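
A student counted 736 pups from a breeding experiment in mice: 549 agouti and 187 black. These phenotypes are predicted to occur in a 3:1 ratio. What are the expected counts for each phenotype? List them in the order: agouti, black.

552, 184

Total ratio parts = 4. Expected numbers out of 736:
  agouti: 736 × 3/4 = 552
  black: 736 × 1/4 = 184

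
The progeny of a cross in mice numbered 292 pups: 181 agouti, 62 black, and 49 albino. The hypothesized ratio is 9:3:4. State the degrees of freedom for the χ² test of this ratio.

2

A goodness-of-fit test with 3 phenotype classes has df = 3 − 1 = 2.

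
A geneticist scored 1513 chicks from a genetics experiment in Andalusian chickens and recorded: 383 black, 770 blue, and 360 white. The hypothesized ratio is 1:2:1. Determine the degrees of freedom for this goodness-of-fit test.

A goodness-of-fit test with 3 phenotype classes has df = 3 − 1 = 2.

2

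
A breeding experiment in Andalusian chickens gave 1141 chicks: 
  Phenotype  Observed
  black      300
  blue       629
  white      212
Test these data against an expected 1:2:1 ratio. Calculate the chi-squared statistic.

25.571

The 1:2:1 ratio has 4 parts, so with N = 1141 the expected counts are:
  black: 1141 × 1/4 = 285.25
  blue: 1141 × 2/4 = 570.5
  white: 1141 × 1/4 = 285.25
χ² = Σ (O − E)² / E
  black: (300 − 285.25)² / 285.25 = 0.7627
  blue: (629 − 570.5)² / 570.5 = 5.9987
  white: (212 − 285.25)² / 285.25 = 18.8100
χ² = 0.7627 + 5.9987 + 18.8100 = 25.5714 ≈ 25.571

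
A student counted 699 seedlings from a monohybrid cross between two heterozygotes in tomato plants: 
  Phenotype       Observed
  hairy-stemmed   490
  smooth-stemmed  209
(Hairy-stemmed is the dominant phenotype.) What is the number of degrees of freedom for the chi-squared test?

1

For a monohybrid cross between heterozygotes with complete dominance, the expected phenotypic ratio is 3:1.
A goodness-of-fit test with 2 phenotype classes has df = 2 − 1 = 1.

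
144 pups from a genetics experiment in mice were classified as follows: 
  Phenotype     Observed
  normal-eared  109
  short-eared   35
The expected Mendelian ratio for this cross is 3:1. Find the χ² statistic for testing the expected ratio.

Total ratio parts = 4. Expected numbers out of 144:
  normal-eared: 144 × 3/4 = 108
  short-eared: 144 × 1/4 = 36
χ² = Σ (O − E)² / E
  normal-eared: (109 − 108)² / 108 = 0.0093
  short-eared: (35 − 36)² / 36 = 0.0278
χ² = 0.0093 + 0.0278 = 0.0371 ≈ 0.037

0.037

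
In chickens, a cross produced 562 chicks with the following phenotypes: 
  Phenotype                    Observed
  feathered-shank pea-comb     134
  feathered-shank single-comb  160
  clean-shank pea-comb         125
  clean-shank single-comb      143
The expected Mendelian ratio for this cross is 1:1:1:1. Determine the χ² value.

4.762

The 1:1:1:1 ratio has 4 parts, so with N = 562 the expected counts are:
  feathered-shank pea-comb: 562 × 1/4 = 140.5
  feathered-shank single-comb: 562 × 1/4 = 140.5
  clean-shank pea-comb: 562 × 1/4 = 140.5
  clean-shank single-comb: 562 × 1/4 = 140.5
χ² = Σ (O − E)² / E
  feathered-shank pea-comb: (134 − 140.5)² / 140.5 = 0.3007
  feathered-shank single-comb: (160 − 140.5)² / 140.5 = 2.7064
  clean-shank pea-comb: (125 − 140.5)² / 140.5 = 1.7100
  clean-shank single-comb: (143 − 140.5)² / 140.5 = 0.0445
χ² = 0.3007 + 2.7064 + 1.7100 + 0.0445 = 4.7616 ≈ 4.762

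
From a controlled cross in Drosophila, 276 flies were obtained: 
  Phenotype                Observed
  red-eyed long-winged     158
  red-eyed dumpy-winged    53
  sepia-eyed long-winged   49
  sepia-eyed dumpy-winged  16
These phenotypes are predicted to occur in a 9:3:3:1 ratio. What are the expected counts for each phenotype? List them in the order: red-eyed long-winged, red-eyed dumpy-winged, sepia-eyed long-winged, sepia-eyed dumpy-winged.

Expected counts for N = 276 under a 9:3:3:1 ratio (total parts = 16):
  red-eyed long-winged: 276 × 9/16 = 155.25
  red-eyed dumpy-winged: 276 × 3/16 = 51.75
  sepia-eyed long-winged: 276 × 3/16 = 51.75
  sepia-eyed dumpy-winged: 276 × 1/16 = 17.25

155.25, 51.75, 51.75, 17.25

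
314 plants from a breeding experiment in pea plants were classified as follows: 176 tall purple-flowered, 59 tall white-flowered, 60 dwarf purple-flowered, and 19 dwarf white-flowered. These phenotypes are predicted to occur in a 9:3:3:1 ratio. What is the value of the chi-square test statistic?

Total ratio parts = 16. Expected numbers out of 314:
  tall purple-flowered: 314 × 9/16 = 176.625
  tall white-flowered: 314 × 3/16 = 58.875
  dwarf purple-flowered: 314 × 3/16 = 58.875
  dwarf white-flowered: 314 × 1/16 = 19.625
χ² = Σ (O − E)² / E
  tall purple-flowered: (176 − 176.625)² / 176.625 = 0.0022
  tall white-flowered: (59 − 58.875)² / 58.875 = 0.0003
  dwarf purple-flowered: (60 − 58.875)² / 58.875 = 0.0215
  dwarf white-flowered: (19 − 19.625)² / 19.625 = 0.0199
χ² = 0.0022 + 0.0003 + 0.0215 + 0.0199 = 0.0439 ≈ 0.044

0.044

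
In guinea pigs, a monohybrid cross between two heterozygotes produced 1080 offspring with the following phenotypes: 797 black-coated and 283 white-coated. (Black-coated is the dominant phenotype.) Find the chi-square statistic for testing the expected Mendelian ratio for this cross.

For a monohybrid cross between heterozygotes with complete dominance, the expected phenotypic ratio is 3:1.
Under the 3:1 hypothesis (Σ ratio = 4, N = 1080):
  black-coated: 1080 × 3/4 = 810
  white-coated: 1080 × 1/4 = 270
χ² = Σ (O − E)² / E
  black-coated: (797 − 810)² / 810 = 0.2086
  white-coated: (283 − 270)² / 270 = 0.6259
χ² = 0.2086 + 0.6259 = 0.8345 ≈ 0.835

0.835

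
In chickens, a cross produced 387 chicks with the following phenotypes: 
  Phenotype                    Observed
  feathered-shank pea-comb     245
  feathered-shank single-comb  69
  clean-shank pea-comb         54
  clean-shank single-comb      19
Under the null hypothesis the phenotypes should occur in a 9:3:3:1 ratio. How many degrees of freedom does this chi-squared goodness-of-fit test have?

3

A goodness-of-fit test with 4 phenotype classes has df = 4 − 1 = 3.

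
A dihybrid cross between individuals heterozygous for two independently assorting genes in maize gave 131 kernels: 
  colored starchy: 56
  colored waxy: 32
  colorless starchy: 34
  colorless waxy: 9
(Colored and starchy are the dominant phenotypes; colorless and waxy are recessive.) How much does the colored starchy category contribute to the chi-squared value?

4.246

A dihybrid F₂ with independent assortment and complete dominance at both loci gives a 9:3:3:1 phenotypic ratio.
Expected counts for N = 131 under a 9:3:3:1 ratio (total parts = 16):
  colored starchy: 131 × 9/16 = 73.6875
  colored waxy: 131 × 3/16 = 24.5625
  colorless starchy: 131 × 3/16 = 24.5625
  colorless waxy: 131 × 1/16 = 8.1875
Contribution of colored starchy: (56 − 73.6875)² / 73.6875 = 4.2456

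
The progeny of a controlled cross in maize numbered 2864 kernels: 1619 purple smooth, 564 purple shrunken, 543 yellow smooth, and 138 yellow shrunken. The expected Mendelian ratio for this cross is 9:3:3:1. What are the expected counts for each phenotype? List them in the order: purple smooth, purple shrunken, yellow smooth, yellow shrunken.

Under the 9:3:3:1 hypothesis (Σ ratio = 16, N = 2864):
  purple smooth: 2864 × 9/16 = 1611
  purple shrunken: 2864 × 3/16 = 537
  yellow smooth: 2864 × 3/16 = 537
  yellow shrunken: 2864 × 1/16 = 179

1611, 537, 537, 179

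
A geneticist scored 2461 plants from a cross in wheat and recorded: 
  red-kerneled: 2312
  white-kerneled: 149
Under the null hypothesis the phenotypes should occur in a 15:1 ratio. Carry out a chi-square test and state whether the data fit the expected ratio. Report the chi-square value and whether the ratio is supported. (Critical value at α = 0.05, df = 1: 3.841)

Under the 15:1 hypothesis (Σ ratio = 16, N = 2461):
  red-kerneled: 2461 × 15/16 = 2307.1875
  white-kerneled: 2461 × 1/16 = 153.8125
χ² = Σ (O − E)² / E
  red-kerneled: (2312 − 2307.1875)² / 2307.1875 = 0.0100
  white-kerneled: (149 − 153.8125)² / 153.8125 = 0.1506
χ² = 0.0100 + 0.1506 = 0.1606 ≈ 0.161
Degrees of freedom = 2 − 1 = 1; critical value at α = 0.05 is 3.841.
Since 0.161 < 3.841, we fail to reject the null hypothesis — the data are consistent with the 15:1 ratio.

0.161; consistent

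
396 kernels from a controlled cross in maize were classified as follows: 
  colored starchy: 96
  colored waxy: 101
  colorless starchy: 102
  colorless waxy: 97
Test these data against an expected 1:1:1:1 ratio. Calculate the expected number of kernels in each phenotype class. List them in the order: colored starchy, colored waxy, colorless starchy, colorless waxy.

Expected counts for N = 396 under a 1:1:1:1 ratio (total parts = 4):
  colored starchy: 396 × 1/4 = 99
  colored waxy: 396 × 1/4 = 99
  colorless starchy: 396 × 1/4 = 99
  colorless waxy: 396 × 1/4 = 99

99, 99, 99, 99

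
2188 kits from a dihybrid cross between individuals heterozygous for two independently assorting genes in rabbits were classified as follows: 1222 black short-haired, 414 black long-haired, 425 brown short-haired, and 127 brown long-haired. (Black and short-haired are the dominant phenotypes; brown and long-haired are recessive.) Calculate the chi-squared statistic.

1.322

A dihybrid F₂ with independent assortment and complete dominance at both loci gives a 9:3:3:1 phenotypic ratio.
The 9:3:3:1 ratio has 16 parts, so with N = 2188 the expected counts are:
  black short-haired: 2188 × 9/16 = 1230.75
  black long-haired: 2188 × 3/16 = 410.25
  brown short-haired: 2188 × 3/16 = 410.25
  brown long-haired: 2188 × 1/16 = 136.75
χ² = Σ (O − E)² / E
  black short-haired: (1222 − 1230.75)² / 1230.75 = 0.0622
  black long-haired: (414 − 410.25)² / 410.25 = 0.0343
  brown short-haired: (425 − 410.25)² / 410.25 = 0.5303
  brown long-haired: (127 − 136.75)² / 136.75 = 0.6952
χ² = 0.0622 + 0.0343 + 0.5303 + 0.6952 = 1.322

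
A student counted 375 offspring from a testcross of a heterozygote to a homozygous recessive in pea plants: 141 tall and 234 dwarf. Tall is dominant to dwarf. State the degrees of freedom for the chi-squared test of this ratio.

1

A testcross of a heterozygote (Aa × aa) gives a 1:1 phenotypic ratio.
A goodness-of-fit test with 2 phenotype classes has df = 2 − 1 = 1.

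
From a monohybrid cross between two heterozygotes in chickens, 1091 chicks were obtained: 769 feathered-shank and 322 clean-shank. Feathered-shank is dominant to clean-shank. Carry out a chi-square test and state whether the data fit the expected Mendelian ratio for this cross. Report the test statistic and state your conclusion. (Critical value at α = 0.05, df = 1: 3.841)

For a monohybrid cross between heterozygotes with complete dominance, the expected phenotypic ratio is 3:1.
The 3:1 ratio has 4 parts, so with N = 1091 the expected counts are:
  feathered-shank: 1091 × 3/4 = 818.25
  clean-shank: 1091 × 1/4 = 272.75
χ² = Σ (O − E)² / E
  feathered-shank: (769 − 818.25)² / 818.25 = 2.9643
  clean-shank: (322 − 272.75)² / 272.75 = 8.8930
χ² = 2.9643 + 8.8930 = 11.8573 ≈ 11.857
Degrees of freedom = 2 − 1 = 1; critical value at α = 0.05 is 3.841.
Since 11.857 > 3.841, we reject the null hypothesis — the data do not fit the 3:1 ratio.

11.857; not consistent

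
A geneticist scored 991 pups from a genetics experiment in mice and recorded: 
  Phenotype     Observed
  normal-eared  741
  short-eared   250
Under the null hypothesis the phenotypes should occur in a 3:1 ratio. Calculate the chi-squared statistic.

The 3:1 ratio has 4 parts, so with N = 991 the expected counts are:
  normal-eared: 991 × 3/4 = 743.25
  short-eared: 991 × 1/4 = 247.75
χ² = Σ (O − E)² / E
  normal-eared: (741 − 743.25)² / 743.25 = 0.0068
  short-eared: (250 − 247.75)² / 247.75 = 0.0204
χ² = 0.0068 + 0.0204 = 0.0272 ≈ 0.027

0.027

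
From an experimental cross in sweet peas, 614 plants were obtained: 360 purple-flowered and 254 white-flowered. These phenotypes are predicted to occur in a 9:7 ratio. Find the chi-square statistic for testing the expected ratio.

Expected counts for N = 614 under a 9:7 ratio (total parts = 16):
  purple-flowered: 614 × 9/16 = 345.375
  white-flowered: 614 × 7/16 = 268.625
χ² = Σ (O − E)² / E
  purple-flowered: (360 − 345.375)² / 345.375 = 0.6193
  white-flowered: (254 − 268.625)² / 268.625 = 0.7962
χ² = 0.6193 + 0.7962 = 1.4155 ≈ 1.416

1.416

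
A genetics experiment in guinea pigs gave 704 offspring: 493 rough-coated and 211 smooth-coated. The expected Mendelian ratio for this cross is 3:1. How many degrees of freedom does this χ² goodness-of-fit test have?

A goodness-of-fit test with 2 phenotype classes has df = 2 − 1 = 1.

1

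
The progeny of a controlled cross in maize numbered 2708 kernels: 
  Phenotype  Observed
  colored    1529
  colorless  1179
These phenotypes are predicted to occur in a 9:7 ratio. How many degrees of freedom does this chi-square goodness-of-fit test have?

A goodness-of-fit test with 2 phenotype classes has df = 2 − 1 = 1.

1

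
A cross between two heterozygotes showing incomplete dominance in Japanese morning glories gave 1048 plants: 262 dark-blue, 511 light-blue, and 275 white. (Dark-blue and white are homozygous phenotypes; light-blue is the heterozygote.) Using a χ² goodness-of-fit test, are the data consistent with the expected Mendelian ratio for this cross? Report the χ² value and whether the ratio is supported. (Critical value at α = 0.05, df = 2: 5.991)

With incomplete dominance, a heterozygote × heterozygote cross gives a 1:2:1 phenotypic ratio.
The 1:2:1 ratio has 4 parts, so with N = 1048 the expected counts are:
  dark-blue: 1048 × 1/4 = 262
  light-blue: 1048 × 2/4 = 524
  white: 1048 × 1/4 = 262
χ² = Σ (O − E)² / E
  dark-blue: (262 − 262)² / 262 = 0.0000
  light-blue: (511 − 524)² / 524 = 0.3225
  white: (275 − 262)² / 262 = 0.6450
χ² = 0.0000 + 0.3225 + 0.6450 = 0.9675 ≈ 0.968
Degrees of freedom = 3 − 1 = 2; critical value at α = 0.05 is 5.991.
Since 0.968 < 5.991, we fail to reject the null hypothesis — the data are consistent with the 1:2:1 ratio.

0.968; consistent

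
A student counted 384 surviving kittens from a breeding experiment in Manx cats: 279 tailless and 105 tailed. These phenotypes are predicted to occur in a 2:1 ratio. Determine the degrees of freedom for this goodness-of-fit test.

1

A goodness-of-fit test with 2 phenotype classes has df = 2 − 1 = 1.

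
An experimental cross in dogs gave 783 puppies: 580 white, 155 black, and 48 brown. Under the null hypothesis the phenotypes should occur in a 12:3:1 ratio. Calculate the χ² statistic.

0.564

Total ratio parts = 16. Expected numbers out of 783:
  white: 783 × 12/16 = 587.25
  black: 783 × 3/16 = 146.8125
  brown: 783 × 1/16 = 48.9375
χ² = Σ (O − E)² / E
  white: (580 − 587.25)² / 587.25 = 0.0895
  black: (155 − 146.8125)² / 146.8125 = 0.4566
  brown: (48 − 48.9375)² / 48.9375 = 0.0180
χ² = 0.0895 + 0.4566 + 0.0180 = 0.5641 ≈ 0.564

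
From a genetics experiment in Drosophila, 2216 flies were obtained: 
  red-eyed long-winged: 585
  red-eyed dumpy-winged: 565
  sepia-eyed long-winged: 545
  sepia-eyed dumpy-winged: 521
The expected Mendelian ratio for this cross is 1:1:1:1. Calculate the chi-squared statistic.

4.065

Expected counts for N = 2216 under a 1:1:1:1 ratio (total parts = 4):
  red-eyed long-winged: 2216 × 1/4 = 554
  red-eyed dumpy-winged: 2216 × 1/4 = 554
  sepia-eyed long-winged: 2216 × 1/4 = 554
  sepia-eyed dumpy-winged: 2216 × 1/4 = 554
χ² = Σ (O − E)² / E
  red-eyed long-winged: (585 − 554)² / 554 = 1.7347
  red-eyed dumpy-winged: (565 − 554)² / 554 = 0.2184
  sepia-eyed long-winged: (545 − 554)² / 554 = 0.1462
  sepia-eyed dumpy-winged: (521 − 554)² / 554 = 1.9657
χ² = 1.7347 + 0.2184 + 0.1462 + 1.9657 = 4.065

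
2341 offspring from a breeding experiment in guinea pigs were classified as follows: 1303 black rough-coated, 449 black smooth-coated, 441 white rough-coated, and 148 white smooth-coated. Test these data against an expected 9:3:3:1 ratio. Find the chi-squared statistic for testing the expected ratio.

0.405

The 9:3:3:1 ratio has 16 parts, so with N = 2341 the expected counts are:
  black rough-coated: 2341 × 9/16 = 1316.8125
  black smooth-coated: 2341 × 3/16 = 438.9375
  white rough-coated: 2341 × 3/16 = 438.9375
  white smooth-coated: 2341 × 1/16 = 146.3125
χ² = Σ (O − E)² / E
  black rough-coated: (1303 − 1316.8125)² / 1316.8125 = 0.1449
  black smooth-coated: (449 − 438.9375)² / 438.9375 = 0.2307
  white rough-coated: (441 − 438.9375)² / 438.9375 = 0.0097
  white smooth-coated: (148 − 146.3125)² / 146.3125 = 0.0195
χ² = 0.1449 + 0.2307 + 0.0097 + 0.0195 = 0.4048 ≈ 0.405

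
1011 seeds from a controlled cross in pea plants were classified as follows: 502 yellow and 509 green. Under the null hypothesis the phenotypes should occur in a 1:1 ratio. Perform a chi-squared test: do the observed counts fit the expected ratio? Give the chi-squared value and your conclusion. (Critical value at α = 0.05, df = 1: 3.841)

Total ratio parts = 2. Expected numbers out of 1011:
  yellow: 1011 × 1/2 = 505.5
  green: 1011 × 1/2 = 505.5
χ² = Σ (O − E)² / E
  yellow: (502 − 505.5)² / 505.5 = 0.0242
  green: (509 − 505.5)² / 505.5 = 0.0242
χ² = 0.0242 + 0.0242 = 0.0484 ≈ 0.048
Degrees of freedom = 2 − 1 = 1; critical value at α = 0.05 is 3.841.
Since 0.048 < 3.841, we fail to reject the null hypothesis — the data are consistent with the 1:1 ratio.

0.048; consistent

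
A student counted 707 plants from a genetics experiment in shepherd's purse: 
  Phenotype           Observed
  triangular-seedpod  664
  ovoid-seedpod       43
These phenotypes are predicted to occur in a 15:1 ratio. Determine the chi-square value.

The 15:1 ratio has 16 parts, so with N = 707 the expected counts are:
  triangular-seedpod: 707 × 15/16 = 662.8125
  ovoid-seedpod: 707 × 1/16 = 44.1875
χ² = Σ (O − E)² / E
  triangular-seedpod: (664 − 662.8125)² / 662.8125 = 0.0021
  ovoid-seedpod: (43 − 44.1875)² / 44.1875 = 0.0319
χ² = 0.0021 + 0.0319 = 0.034

0.034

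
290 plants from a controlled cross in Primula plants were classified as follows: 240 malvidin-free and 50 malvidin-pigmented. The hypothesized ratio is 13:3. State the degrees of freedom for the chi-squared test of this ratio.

A goodness-of-fit test with 2 phenotype classes has df = 2 − 1 = 1.

1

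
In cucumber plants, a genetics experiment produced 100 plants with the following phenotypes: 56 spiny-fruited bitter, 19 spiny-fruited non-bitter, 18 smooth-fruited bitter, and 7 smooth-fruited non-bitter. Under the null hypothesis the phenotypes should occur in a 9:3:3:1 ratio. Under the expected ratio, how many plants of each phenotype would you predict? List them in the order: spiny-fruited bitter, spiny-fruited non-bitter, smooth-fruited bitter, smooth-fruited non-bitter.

56.25, 18.75, 18.75, 6.25

Total ratio parts = 16. Expected numbers out of 100:
  spiny-fruited bitter: 100 × 9/16 = 56.25
  spiny-fruited non-bitter: 100 × 3/16 = 18.75
  smooth-fruited bitter: 100 × 3/16 = 18.75
  smooth-fruited non-bitter: 100 × 1/16 = 6.25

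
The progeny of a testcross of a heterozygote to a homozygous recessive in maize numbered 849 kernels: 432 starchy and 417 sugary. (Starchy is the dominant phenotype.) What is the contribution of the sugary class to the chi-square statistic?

A testcross of a heterozygote (Aa × aa) gives a 1:1 phenotypic ratio.
The 1:1 ratio has 2 parts, so with N = 849 the expected counts are:
  starchy: 849 × 1/2 = 424.5
  sugary: 849 × 1/2 = 424.5
Contribution of sugary: (417 − 424.5)² / 424.5 = 0.1325

0.133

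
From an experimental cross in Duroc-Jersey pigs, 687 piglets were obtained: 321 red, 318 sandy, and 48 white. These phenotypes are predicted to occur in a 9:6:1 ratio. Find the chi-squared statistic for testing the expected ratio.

25.827

Expected counts for N = 687 under a 9:6:1 ratio (total parts = 16):
  red: 687 × 9/16 = 386.4375
  sandy: 687 × 6/16 = 257.625
  white: 687 × 1/16 = 42.9375
χ² = Σ (O − E)² / E
  red: (321 − 386.4375)² / 386.4375 = 11.0809
  sandy: (318 − 257.625)² / 257.625 = 14.1490
  white: (48 − 42.9375)² / 42.9375 = 0.5969
χ² = 11.0809 + 14.1490 + 0.5969 = 25.8268 ≈ 25.827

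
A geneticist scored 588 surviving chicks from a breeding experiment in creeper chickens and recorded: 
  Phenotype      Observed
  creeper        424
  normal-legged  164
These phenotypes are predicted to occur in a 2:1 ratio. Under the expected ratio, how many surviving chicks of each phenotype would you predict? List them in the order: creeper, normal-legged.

392, 196

Total ratio parts = 3. Expected numbers out of 588:
  creeper: 588 × 2/3 = 392
  normal-legged: 588 × 1/3 = 196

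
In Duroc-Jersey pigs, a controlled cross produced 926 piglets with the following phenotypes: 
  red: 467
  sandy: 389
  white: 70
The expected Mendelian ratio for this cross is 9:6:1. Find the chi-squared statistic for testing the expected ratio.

13.132

Total ratio parts = 16. Expected numbers out of 926:
  red: 926 × 9/16 = 520.875
  sandy: 926 × 6/16 = 347.25
  white: 926 × 1/16 = 57.875
χ² = Σ (O − E)² / E
  red: (467 − 520.875)² / 520.875 = 5.5724
  sandy: (389 − 347.25)² / 347.25 = 5.0196
  white: (70 − 57.875)² / 57.875 = 2.5402
χ² = 5.5724 + 5.0196 + 2.5402 = 13.1322 ≈ 13.132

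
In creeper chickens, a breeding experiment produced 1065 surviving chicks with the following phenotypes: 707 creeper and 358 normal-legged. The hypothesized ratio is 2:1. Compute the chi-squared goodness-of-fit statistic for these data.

0.038

Expected counts for N = 1065 under a 2:1 ratio (total parts = 3):
  creeper: 1065 × 2/3 = 710
  normal-legged: 1065 × 1/3 = 355
χ² = Σ (O − E)² / E
  creeper: (707 − 710)² / 710 = 0.0127
  normal-legged: (358 − 355)² / 355 = 0.0254
χ² = 0.0127 + 0.0254 = 0.0381 ≈ 0.038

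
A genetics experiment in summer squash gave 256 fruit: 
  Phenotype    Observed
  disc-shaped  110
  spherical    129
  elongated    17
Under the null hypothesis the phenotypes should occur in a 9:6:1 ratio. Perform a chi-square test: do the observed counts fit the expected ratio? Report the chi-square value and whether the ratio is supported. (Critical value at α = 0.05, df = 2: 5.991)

Total ratio parts = 16. Expected numbers out of 256:
  disc-shaped: 256 × 9/16 = 144
  spherical: 256 × 6/16 = 96
  elongated: 256 × 1/16 = 16
χ² = Σ (O − E)² / E
  disc-shaped: (110 − 144)² / 144 = 8.0278
  spherical: (129 − 96)² / 96 = 11.3438
  elongated: (17 − 16)² / 16 = 0.0625
χ² = 8.0278 + 11.3438 + 0.0625 = 19.4341 ≈ 19.434
Degrees of freedom = 3 − 1 = 2; critical value at α = 0.05 is 5.991.
Since 19.434 > 5.991, we reject the null hypothesis — the data do not fit the 9:6:1 ratio.

19.434; not consistent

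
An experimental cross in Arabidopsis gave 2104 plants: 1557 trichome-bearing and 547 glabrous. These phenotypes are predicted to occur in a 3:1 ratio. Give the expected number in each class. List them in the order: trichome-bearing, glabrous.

The 3:1 ratio has 4 parts, so with N = 2104 the expected counts are:
  trichome-bearing: 2104 × 3/4 = 1578
  glabrous: 2104 × 1/4 = 526

1578, 526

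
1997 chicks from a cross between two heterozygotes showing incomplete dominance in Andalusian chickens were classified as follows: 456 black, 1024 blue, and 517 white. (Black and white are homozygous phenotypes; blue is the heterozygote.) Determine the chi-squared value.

With incomplete dominance, a heterozygote × heterozygote cross gives a 1:2:1 phenotypic ratio.
Total ratio parts = 4. Expected numbers out of 1997:
  black: 1997 × 1/4 = 499.25
  blue: 1997 × 2/4 = 998.5
  white: 1997 × 1/4 = 499.25
χ² = Σ (O − E)² / E
  black: (456 − 499.25)² / 499.25 = 3.7467
  blue: (1024 − 998.5)² / 998.5 = 0.6512
  white: (517 − 499.25)² / 499.25 = 0.6311
χ² = 3.7467 + 0.6512 + 0.6311 = 5.029

5.029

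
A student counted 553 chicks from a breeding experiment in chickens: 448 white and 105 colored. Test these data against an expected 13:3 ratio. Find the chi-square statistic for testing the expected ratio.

Total ratio parts = 16. Expected numbers out of 553:
  white: 553 × 13/16 = 449.3125
  colored: 553 × 3/16 = 103.6875
χ² = Σ (O − E)² / E
  white: (448 − 449.3125)² / 449.3125 = 0.0038
  colored: (105 − 103.6875)² / 103.6875 = 0.0166
χ² = 0.0038 + 0.0166 = 0.0204 ≈ 0.020

0.020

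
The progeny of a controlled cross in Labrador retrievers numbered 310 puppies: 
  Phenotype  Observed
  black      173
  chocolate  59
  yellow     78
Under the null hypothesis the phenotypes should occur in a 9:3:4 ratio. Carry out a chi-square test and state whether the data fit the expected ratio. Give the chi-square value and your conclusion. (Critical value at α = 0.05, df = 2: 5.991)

0.027; consistent

Total ratio parts = 16. Expected numbers out of 310:
  black: 310 × 9/16 = 174.375
  chocolate: 310 × 3/16 = 58.125
  yellow: 310 × 4/16 = 77.5
χ² = Σ (O − E)² / E
  black: (173 − 174.375)² / 174.375 = 0.0108
  chocolate: (59 − 58.125)² / 58.125 = 0.0132
  yellow: (78 − 77.5)² / 77.5 = 0.0032
χ² = 0.0108 + 0.0132 + 0.0032 = 0.0272 ≈ 0.027
Degrees of freedom = 3 − 1 = 2; critical value at α = 0.05 is 5.991.
Since 0.027 < 5.991, we fail to reject the null hypothesis — the data are consistent with the 9:3:4 ratio.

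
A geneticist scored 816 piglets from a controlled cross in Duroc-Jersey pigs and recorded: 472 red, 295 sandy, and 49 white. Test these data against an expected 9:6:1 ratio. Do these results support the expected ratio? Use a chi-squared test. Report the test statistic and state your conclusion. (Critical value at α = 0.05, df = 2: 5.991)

The 9:6:1 ratio has 16 parts, so with N = 816 the expected counts are:
  red: 816 × 9/16 = 459
  sandy: 816 × 6/16 = 306
  white: 816 × 1/16 = 51
χ² = Σ (O − E)² / E
  red: (472 − 459)² / 459 = 0.3682
  sandy: (295 − 306)² / 306 = 0.3954
  white: (49 − 51)² / 51 = 0.0784
χ² = 0.3682 + 0.3954 + 0.0784 = 0.842
Degrees of freedom = 3 − 1 = 2; critical value at α = 0.05 is 5.991.
Since 0.842 < 5.991, we fail to reject the null hypothesis — the data are consistent with the 9:6:1 ratio.

0.842; consistent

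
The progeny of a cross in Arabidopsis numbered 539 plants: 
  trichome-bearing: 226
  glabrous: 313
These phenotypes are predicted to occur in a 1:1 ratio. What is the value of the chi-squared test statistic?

The 1:1 ratio has 2 parts, so with N = 539 the expected counts are:
  trichome-bearing: 539 × 1/2 = 269.5
  glabrous: 539 × 1/2 = 269.5
χ² = Σ (O − E)² / E
  trichome-bearing: (226 − 269.5)² / 269.5 = 7.0213
  glabrous: (313 − 269.5)² / 269.5 = 7.0213
χ² = 7.0213 + 7.0213 = 14.0426 ≈ 14.043

14.043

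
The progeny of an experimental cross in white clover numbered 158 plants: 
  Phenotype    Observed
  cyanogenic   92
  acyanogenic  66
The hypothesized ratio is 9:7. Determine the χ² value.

Under the 9:7 hypothesis (Σ ratio = 16, N = 158):
  cyanogenic: 158 × 9/16 = 88.875
  acyanogenic: 158 × 7/16 = 69.125
χ² = Σ (O − E)² / E
  cyanogenic: (92 − 88.875)² / 88.875 = 0.1099
  acyanogenic: (66 − 69.125)² / 69.125 = 0.1413
χ² = 0.1099 + 0.1413 = 0.2512 ≈ 0.251

0.251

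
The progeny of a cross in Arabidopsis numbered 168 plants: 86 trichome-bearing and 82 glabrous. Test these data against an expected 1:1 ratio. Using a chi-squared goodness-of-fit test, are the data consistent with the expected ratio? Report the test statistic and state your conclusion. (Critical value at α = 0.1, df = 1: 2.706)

0.095; consistent

Under the 1:1 hypothesis (Σ ratio = 2, N = 168):
  trichome-bearing: 168 × 1/2 = 84
  glabrous: 168 × 1/2 = 84
χ² = Σ (O − E)² / E
  trichome-bearing: (86 − 84)² / 84 = 0.0476
  glabrous: (82 − 84)² / 84 = 0.0476
χ² = 0.0476 + 0.0476 = 0.0952 ≈ 0.095
Degrees of freedom = 2 − 1 = 1; critical value at α = 0.1 is 2.706.
Since 0.095 < 2.706, we fail to reject the null hypothesis — the data are consistent with the 1:1 ratio.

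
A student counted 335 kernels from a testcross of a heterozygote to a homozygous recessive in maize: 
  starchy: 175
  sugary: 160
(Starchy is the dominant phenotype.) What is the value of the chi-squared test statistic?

0.672

A testcross of a heterozygote (Aa × aa) gives a 1:1 phenotypic ratio.
The 1:1 ratio has 2 parts, so with N = 335 the expected counts are:
  starchy: 335 × 1/2 = 167.5
  sugary: 335 × 1/2 = 167.5
χ² = Σ (O − E)² / E
  starchy: (175 − 167.5)² / 167.5 = 0.3358
  sugary: (160 − 167.5)² / 167.5 = 0.3358
χ² = 0.3358 + 0.3358 = 0.6716 ≈ 0.672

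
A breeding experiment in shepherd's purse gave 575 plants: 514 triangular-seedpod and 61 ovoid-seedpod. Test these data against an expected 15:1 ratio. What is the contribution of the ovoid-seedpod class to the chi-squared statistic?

17.478

Expected counts for N = 575 under a 15:1 ratio (total parts = 16):
  triangular-seedpod: 575 × 15/16 = 539.0625
  ovoid-seedpod: 575 × 1/16 = 35.9375
Contribution of ovoid-seedpod: (61 − 35.9375)² / 35.9375 = 17.4784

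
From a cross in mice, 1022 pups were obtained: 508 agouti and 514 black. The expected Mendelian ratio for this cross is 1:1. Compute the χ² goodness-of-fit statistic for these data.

0.035

Under the 1:1 hypothesis (Σ ratio = 2, N = 1022):
  agouti: 1022 × 1/2 = 511
  black: 1022 × 1/2 = 511
χ² = Σ (O − E)² / E
  agouti: (508 − 511)² / 511 = 0.0176
  black: (514 − 511)² / 511 = 0.0176
χ² = 0.0176 + 0.0176 = 0.0352 ≈ 0.035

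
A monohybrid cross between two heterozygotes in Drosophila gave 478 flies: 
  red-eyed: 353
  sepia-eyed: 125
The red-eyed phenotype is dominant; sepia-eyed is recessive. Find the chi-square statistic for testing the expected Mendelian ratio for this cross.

0.338

For a monohybrid cross between heterozygotes with complete dominance, the expected phenotypic ratio is 3:1.
The 3:1 ratio has 4 parts, so with N = 478 the expected counts are:
  red-eyed: 478 × 3/4 = 358.5
  sepia-eyed: 478 × 1/4 = 119.5
χ² = Σ (O − E)² / E
  red-eyed: (353 − 358.5)² / 358.5 = 0.0844
  sepia-eyed: (125 − 119.5)² / 119.5 = 0.2531
χ² = 0.0844 + 0.2531 = 0.3375 ≈ 0.338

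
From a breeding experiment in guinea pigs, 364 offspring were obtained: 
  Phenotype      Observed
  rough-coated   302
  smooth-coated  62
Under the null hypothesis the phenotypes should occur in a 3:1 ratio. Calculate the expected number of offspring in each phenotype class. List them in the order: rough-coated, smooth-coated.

Expected counts for N = 364 under a 3:1 ratio (total parts = 4):
  rough-coated: 364 × 3/4 = 273
  smooth-coated: 364 × 1/4 = 91

273, 91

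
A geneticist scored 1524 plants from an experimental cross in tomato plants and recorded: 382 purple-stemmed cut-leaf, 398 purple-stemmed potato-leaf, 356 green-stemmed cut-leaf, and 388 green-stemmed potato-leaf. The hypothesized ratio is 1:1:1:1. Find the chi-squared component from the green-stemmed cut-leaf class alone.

1.640

The 1:1:1:1 ratio has 4 parts, so with N = 1524 the expected counts are:
  purple-stemmed cut-leaf: 1524 × 1/4 = 381
  purple-stemmed potato-leaf: 1524 × 1/4 = 381
  green-stemmed cut-leaf: 1524 × 1/4 = 381
  green-stemmed potato-leaf: 1524 × 1/4 = 381
Contribution of green-stemmed cut-leaf: (356 − 381)² / 381 = 1.6404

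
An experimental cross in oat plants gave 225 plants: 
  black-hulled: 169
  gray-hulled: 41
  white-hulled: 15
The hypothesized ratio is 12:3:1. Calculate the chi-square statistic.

The 12:3:1 ratio has 16 parts, so with N = 225 the expected counts are:
  black-hulled: 225 × 12/16 = 168.75
  gray-hulled: 225 × 3/16 = 42.1875
  white-hulled: 225 × 1/16 = 14.0625
χ² = Σ (O − E)² / E
  black-hulled: (169 − 168.75)² / 168.75 = 0.0004
  gray-hulled: (41 − 42.1875)² / 42.1875 = 0.0334
  white-hulled: (15 − 14.0625)² / 14.0625 = 0.0625
χ² = 0.0004 + 0.0334 + 0.0625 = 0.0963 ≈ 0.096

0.096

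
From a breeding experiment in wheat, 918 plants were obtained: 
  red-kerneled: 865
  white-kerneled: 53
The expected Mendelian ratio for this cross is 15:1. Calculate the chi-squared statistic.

0.356

Expected counts for N = 918 under a 15:1 ratio (total parts = 16):
  red-kerneled: 918 × 15/16 = 860.625
  white-kerneled: 918 × 1/16 = 57.375
χ² = Σ (O − E)² / E
  red-kerneled: (865 − 860.625)² / 860.625 = 0.0222
  white-kerneled: (53 − 57.375)² / 57.375 = 0.3336
χ² = 0.0222 + 0.3336 = 0.3558 ≈ 0.356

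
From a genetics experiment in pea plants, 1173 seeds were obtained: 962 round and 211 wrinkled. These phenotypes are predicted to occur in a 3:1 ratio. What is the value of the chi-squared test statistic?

30.759

Under the 3:1 hypothesis (Σ ratio = 4, N = 1173):
  round: 1173 × 3/4 = 879.75
  wrinkled: 1173 × 1/4 = 293.25
χ² = Σ (O − E)² / E
  round: (962 − 879.75)² / 879.75 = 7.6898
  wrinkled: (211 − 293.25)² / 293.25 = 23.0693
χ² = 7.6898 + 23.0693 = 30.7591 ≈ 30.759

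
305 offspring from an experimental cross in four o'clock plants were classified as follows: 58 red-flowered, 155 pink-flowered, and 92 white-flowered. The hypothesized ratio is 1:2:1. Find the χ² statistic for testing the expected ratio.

Expected counts for N = 305 under a 1:2:1 ratio (total parts = 4):
  red-flowered: 305 × 1/4 = 76.25
  pink-flowered: 305 × 2/4 = 152.5
  white-flowered: 305 × 1/4 = 76.25
χ² = Σ (O − E)² / E
  red-flowered: (58 − 76.25)² / 76.25 = 4.3680
  pink-flowered: (155 − 152.5)² / 152.5 = 0.0410
  white-flowered: (92 − 76.25)² / 76.25 = 3.2533
χ² = 4.3680 + 0.0410 + 3.2533 = 7.6623 ≈ 7.662

7.662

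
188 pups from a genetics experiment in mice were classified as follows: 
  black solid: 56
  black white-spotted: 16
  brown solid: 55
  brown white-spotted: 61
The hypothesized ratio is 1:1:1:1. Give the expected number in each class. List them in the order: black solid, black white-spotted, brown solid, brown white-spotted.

47, 47, 47, 47

Under the 1:1:1:1 hypothesis (Σ ratio = 4, N = 188):
  black solid: 188 × 1/4 = 47
  black white-spotted: 188 × 1/4 = 47
  brown solid: 188 × 1/4 = 47
  brown white-spotted: 188 × 1/4 = 47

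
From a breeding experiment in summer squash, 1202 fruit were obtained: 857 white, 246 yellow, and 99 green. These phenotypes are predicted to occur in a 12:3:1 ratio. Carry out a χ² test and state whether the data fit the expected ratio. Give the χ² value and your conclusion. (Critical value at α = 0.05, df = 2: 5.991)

11.672; not consistent

Expected counts for N = 1202 under a 12:3:1 ratio (total parts = 16):
  white: 1202 × 12/16 = 901.5
  yellow: 1202 × 3/16 = 225.375
  green: 1202 × 1/16 = 75.125
χ² = Σ (O − E)² / E
  white: (857 − 901.5)² / 901.5 = 2.1966
  yellow: (246 − 225.375)² / 225.375 = 1.8875
  green: (99 − 75.125)² / 75.125 = 7.5876
χ² = 2.1966 + 1.8875 + 7.5876 = 11.6717 ≈ 11.672
Degrees of freedom = 3 − 1 = 2; critical value at α = 0.05 is 5.991.
Since 11.672 > 5.991, we reject the null hypothesis — the data do not fit the 12:3:1 ratio.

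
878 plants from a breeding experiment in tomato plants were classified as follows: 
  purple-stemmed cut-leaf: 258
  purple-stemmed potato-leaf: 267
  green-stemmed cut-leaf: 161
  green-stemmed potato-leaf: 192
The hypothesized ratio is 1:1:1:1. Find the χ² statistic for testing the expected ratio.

36.068

Expected counts for N = 878 under a 1:1:1:1 ratio (total parts = 4):
  purple-stemmed cut-leaf: 878 × 1/4 = 219.5
  purple-stemmed potato-leaf: 878 × 1/4 = 219.5
  green-stemmed cut-leaf: 878 × 1/4 = 219.5
  green-stemmed potato-leaf: 878 × 1/4 = 219.5
χ² = Σ (O − E)² / E
  purple-stemmed cut-leaf: (258 − 219.5)² / 219.5 = 6.7528
  purple-stemmed potato-leaf: (267 − 219.5)² / 219.5 = 10.2790
  green-stemmed cut-leaf: (161 − 219.5)² / 219.5 = 15.5911
  green-stemmed potato-leaf: (192 − 219.5)² / 219.5 = 3.4453
χ² = 6.7528 + 10.2790 + 15.5911 + 3.4453 = 36.0682 ≈ 36.068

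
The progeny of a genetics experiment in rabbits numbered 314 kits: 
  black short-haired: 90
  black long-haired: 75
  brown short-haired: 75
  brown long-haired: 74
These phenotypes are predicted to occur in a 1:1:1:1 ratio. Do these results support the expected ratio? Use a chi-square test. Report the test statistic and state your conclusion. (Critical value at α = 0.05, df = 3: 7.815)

Total ratio parts = 4. Expected numbers out of 314:
  black short-haired: 314 × 1/4 = 78.5
  black long-haired: 314 × 1/4 = 78.5
  brown short-haired: 314 × 1/4 = 78.5
  brown long-haired: 314 × 1/4 = 78.5
χ² = Σ (O − E)² / E
  black short-haired: (90 − 78.5)² / 78.5 = 1.6847
  black long-haired: (75 − 78.5)² / 78.5 = 0.1561
  brown short-haired: (75 − 78.5)² / 78.5 = 0.1561
  brown long-haired: (74 − 78.5)² / 78.5 = 0.2580
χ² = 1.6847 + 0.1561 + 0.1561 + 0.2580 = 2.2549 ≈ 2.255
Degrees of freedom = 4 − 1 = 3; critical value at α = 0.05 is 7.815.
Since 2.255 < 7.815, we fail to reject the null hypothesis — the data are consistent with the 1:1:1:1 ratio.

2.255; consistent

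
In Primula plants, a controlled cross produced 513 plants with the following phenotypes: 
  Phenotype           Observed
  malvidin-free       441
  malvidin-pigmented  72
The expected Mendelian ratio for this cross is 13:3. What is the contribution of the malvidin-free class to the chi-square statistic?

1.404

The 13:3 ratio has 16 parts, so with N = 513 the expected counts are:
  malvidin-free: 513 × 13/16 = 416.8125
  malvidin-pigmented: 513 × 3/16 = 96.1875
Contribution of malvidin-free: (441 − 416.8125)² / 416.8125 = 1.4036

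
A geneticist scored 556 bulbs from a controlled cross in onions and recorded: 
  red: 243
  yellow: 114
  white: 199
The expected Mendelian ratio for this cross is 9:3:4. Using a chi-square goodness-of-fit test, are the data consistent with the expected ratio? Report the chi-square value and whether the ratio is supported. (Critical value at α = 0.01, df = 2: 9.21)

The 9:3:4 ratio has 16 parts, so with N = 556 the expected counts are:
  red: 556 × 9/16 = 312.75
  yellow: 556 × 3/16 = 104.25
  white: 556 × 4/16 = 139
χ² = Σ (O − E)² / E
  red: (243 − 312.75)² / 312.75 = 15.5558
  yellow: (114 − 104.25)² / 104.25 = 0.9119
  white: (199 − 139)² / 139 = 25.8993
χ² = 15.5558 + 0.9119 + 25.8993 = 42.367
Degrees of freedom = 3 − 1 = 2; critical value at α = 0.01 is 9.21.
Since 42.367 > 9.21, we reject the null hypothesis — the data do not fit the 9:3:4 ratio.

42.367; not consistent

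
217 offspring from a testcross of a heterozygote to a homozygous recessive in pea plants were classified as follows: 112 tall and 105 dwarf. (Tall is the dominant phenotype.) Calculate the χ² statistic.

A testcross of a heterozygote (Aa × aa) gives a 1:1 phenotypic ratio.
Under the 1:1 hypothesis (Σ ratio = 2, N = 217):
  tall: 217 × 1/2 = 108.5
  dwarf: 217 × 1/2 = 108.5
χ² = Σ (O − E)² / E
  tall: (112 − 108.5)² / 108.5 = 0.1129
  dwarf: (105 − 108.5)² / 108.5 = 0.1129
χ² = 0.1129 + 0.1129 = 0.2258 ≈ 0.226

0.226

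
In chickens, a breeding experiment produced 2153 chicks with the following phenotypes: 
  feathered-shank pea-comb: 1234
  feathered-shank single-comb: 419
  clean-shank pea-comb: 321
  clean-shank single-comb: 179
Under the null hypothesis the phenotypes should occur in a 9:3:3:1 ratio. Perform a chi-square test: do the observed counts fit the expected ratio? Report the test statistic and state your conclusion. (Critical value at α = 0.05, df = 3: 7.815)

32.627; not consistent

Under the 9:3:3:1 hypothesis (Σ ratio = 16, N = 2153):
  feathered-shank pea-comb: 2153 × 9/16 = 1211.0625
  feathered-shank single-comb: 2153 × 3/16 = 403.6875
  clean-shank pea-comb: 2153 × 3/16 = 403.6875
  clean-shank single-comb: 2153 × 1/16 = 134.5625
χ² = Σ (O − E)² / E
  feathered-shank pea-comb: (1234 − 1211.0625)² / 1211.0625 = 0.4344
  feathered-shank single-comb: (419 − 403.6875)² / 403.6875 = 0.5808
  clean-shank pea-comb: (321 − 403.6875)² / 403.6875 = 16.9369
  clean-shank single-comb: (179 − 134.5625)² / 134.5625 = 14.6749
χ² = 0.4344 + 0.5808 + 16.9369 + 14.6749 = 32.627
Degrees of freedom = 4 − 1 = 3; critical value at α = 0.05 is 7.815.
Since 32.627 > 7.815, we reject the null hypothesis — the data do not fit the 9:3:3:1 ratio.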